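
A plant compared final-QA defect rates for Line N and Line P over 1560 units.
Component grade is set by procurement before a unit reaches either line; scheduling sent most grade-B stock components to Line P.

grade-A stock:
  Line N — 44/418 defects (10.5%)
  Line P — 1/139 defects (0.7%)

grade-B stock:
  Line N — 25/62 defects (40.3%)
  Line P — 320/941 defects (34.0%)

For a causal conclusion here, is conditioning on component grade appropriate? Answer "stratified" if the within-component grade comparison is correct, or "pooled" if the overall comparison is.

Nothing the line does changes component grade; the imbalance is an allocation artefact. With component grade also predicting the outcome, the pooled figure is confounded, and the within-stratum comparison is the causal one.
Within each level — grade-A stock: 10.5% vs 0.7%; grade-B stock: 40.3% vs 34.0% — Line P is lower every time.

stratified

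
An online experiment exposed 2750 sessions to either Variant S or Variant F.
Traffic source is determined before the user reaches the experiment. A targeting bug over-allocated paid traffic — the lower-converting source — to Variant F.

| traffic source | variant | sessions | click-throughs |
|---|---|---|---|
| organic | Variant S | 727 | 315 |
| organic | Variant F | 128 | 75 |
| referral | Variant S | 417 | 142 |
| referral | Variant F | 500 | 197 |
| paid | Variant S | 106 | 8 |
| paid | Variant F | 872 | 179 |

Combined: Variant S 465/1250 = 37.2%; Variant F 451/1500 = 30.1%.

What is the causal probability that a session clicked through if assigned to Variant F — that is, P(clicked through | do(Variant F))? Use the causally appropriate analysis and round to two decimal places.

The stratified and pooled comparisons disagree (Variant F wins within each traffic source; Variant S wins overall), so the answer turns on the causal role of traffic source.
Traffic source is set before the variant has any effect — it is not caused by the variant — and it independently drives the outcome. That makes it a confounder, so the causal comparison is within traffic source levels.
Standardising Variant F to the population traffic source mix: 0.311·75/128 + 0.333·197/500 + 0.356·179/872 = 0.387.

0.39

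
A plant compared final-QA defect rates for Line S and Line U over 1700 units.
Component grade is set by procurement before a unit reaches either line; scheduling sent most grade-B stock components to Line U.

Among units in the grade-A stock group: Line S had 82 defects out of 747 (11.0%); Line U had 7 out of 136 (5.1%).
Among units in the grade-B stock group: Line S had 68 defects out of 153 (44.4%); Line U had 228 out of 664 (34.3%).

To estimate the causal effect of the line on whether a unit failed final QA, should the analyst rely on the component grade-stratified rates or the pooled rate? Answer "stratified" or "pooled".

Within every component grade level Line U has the lower rate, yet pooled Line S does — Simpson's reversal.
Component grade satisfies the back-door criterion: it is not a descendant of the line, and it blocks the spurious path from line to outcome. Adjusting for it (i.e., using the within-component grade rates) gives the causal effect.
Within each level — grade-A stock: 11.0% vs 5.1%; grade-B stock: 44.4% vs 34.3% — Line U is lower every time.

stratified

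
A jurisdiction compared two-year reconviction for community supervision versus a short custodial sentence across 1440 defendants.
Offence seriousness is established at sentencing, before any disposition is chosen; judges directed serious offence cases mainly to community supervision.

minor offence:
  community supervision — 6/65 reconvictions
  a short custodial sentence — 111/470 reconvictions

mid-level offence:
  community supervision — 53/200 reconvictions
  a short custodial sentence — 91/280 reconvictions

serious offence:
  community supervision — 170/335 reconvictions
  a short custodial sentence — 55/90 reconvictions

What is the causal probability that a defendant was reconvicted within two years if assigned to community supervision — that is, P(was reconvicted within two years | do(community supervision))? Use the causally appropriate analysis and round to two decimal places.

0.27

Nothing the disposition does changes offence seriousness; the imbalance is an allocation artefact. With offence seriousness also predicting the outcome, the pooled figure is confounded, and the within-stratum comparison is the causal one.
Standardising community supervision to the population offence seriousness mix: 0.372·6/65 + 0.333·53/200 + 0.295·170/335 = 0.272.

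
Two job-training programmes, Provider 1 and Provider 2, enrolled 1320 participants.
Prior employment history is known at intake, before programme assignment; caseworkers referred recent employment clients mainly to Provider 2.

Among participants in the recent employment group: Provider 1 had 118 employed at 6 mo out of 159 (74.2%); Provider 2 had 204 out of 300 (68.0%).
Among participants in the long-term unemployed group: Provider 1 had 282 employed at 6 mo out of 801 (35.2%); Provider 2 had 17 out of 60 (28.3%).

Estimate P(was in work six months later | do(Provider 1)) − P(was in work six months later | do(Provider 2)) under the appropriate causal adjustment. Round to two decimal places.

+0.07

Provider 1 is higher inside every prior employment history stratum but Provider 2 is higher in aggregate. Whether to stratify depends on how prior employment history relates to the programme.
Prior employment history satisfies the back-door criterion: it is not a descendant of the programme, and it blocks the spurious path from programme to outcome. Adjusting for it (i.e., using the within-prior employment history rates) gives the causal effect.
Adjusting over the population distribution of prior employment history: 0.348·(0.742−0.680) + 0.652·(0.352−0.283) = +0.066.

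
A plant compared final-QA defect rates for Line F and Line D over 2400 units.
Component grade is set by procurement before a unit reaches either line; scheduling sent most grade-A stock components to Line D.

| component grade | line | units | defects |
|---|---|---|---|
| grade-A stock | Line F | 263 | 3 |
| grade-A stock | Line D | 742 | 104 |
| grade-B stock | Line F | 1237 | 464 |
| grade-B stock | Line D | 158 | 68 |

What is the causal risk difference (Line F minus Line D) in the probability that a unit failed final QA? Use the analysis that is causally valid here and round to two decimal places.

The stratified and pooled comparisons disagree (Line F wins within each component grade; Line D wins overall), so the answer turns on the causal role of component grade.
Nothing the line does changes component grade; the imbalance is an allocation artefact. With component grade also predicting the outcome, the pooled figure is confounded, and the within-stratum comparison is the causal one.
Adjusting over the population distribution of component grade: 0.419·(0.011−0.140) + 0.581·(0.375−0.430) = -0.086.

-0.09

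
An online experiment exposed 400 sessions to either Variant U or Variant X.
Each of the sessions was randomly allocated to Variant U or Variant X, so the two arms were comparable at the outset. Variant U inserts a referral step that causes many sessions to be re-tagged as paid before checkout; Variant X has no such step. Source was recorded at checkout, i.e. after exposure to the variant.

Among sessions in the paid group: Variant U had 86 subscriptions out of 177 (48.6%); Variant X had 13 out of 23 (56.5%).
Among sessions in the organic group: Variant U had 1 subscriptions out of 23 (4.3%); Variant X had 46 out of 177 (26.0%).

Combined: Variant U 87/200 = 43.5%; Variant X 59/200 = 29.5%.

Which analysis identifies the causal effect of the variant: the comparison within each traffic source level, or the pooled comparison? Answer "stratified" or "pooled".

The traffic source-specific comparison favours Variant X throughout, but the pooled figures favour Variant U. The question is whether to condition on traffic source.
Stratifying would compare variants among sessions the variants themselves sorted into traffic source groups — a form of selection on an intermediate. The unconditioned pooled rates give the total causal effect.
Pooled: Variant U 43.5% vs Variant X 29.5%; Variant U is higher overall.

pooled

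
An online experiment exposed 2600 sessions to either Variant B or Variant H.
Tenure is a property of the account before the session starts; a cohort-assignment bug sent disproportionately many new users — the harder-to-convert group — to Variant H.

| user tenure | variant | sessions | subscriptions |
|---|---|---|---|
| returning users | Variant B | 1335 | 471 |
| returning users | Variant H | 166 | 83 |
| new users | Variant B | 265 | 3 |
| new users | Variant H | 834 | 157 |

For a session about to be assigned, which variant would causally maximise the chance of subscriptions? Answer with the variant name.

User tenure differs across variants for reasons unrelated to any effect of the variant itself, and it separately predicts the outcome — a classic confounder. We must compare within user tenure levels.
Within each level — returning users: 35.3% vs 50.0%; new users: 1.1% vs 18.8% — Variant H is higher every time.

Variant H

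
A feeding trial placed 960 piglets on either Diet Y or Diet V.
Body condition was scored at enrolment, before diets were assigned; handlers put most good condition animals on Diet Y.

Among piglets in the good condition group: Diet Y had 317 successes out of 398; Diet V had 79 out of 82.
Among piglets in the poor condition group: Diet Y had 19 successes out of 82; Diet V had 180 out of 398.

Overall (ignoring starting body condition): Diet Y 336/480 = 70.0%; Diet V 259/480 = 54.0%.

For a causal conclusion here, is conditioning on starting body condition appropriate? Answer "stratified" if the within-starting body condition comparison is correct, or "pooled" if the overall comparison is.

stratified

The starting body condition-specific comparison favours Diet V throughout, but the pooled figures favour Diet Y. The question is whether to condition on starting body condition.
Starting body condition satisfies the back-door criterion: it is not a descendant of the diet, and it blocks the spurious path from diet to outcome. Adjusting for it (i.e., using the within-starting body condition rates) gives the causal effect.
Within each level — good condition: 79.6% vs 96.3%; poor condition: 23.2% vs 45.2% — Diet V is higher every time.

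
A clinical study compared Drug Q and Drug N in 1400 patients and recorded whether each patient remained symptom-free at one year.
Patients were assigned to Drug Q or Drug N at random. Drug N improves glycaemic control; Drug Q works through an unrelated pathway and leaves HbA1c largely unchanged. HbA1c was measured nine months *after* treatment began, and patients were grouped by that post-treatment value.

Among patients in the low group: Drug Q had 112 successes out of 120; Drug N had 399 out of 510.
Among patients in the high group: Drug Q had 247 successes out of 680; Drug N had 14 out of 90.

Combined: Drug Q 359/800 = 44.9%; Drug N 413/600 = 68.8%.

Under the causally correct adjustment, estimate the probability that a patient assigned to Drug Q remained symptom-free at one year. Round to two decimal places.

The stratified and pooled comparisons disagree (Drug Q wins within each HbA1c; Drug N wins overall), so the answer turns on the causal role of HbA1c.
HbA1c is recorded after the drug and is itself shifted by it — it sits on the causal path from drug to outcome. Conditioning on a mediator would strip out part of the effect we want; the pooled comparison gives the total causal effect.
So P(outcome | do(Drug Q)) is just the pooled rate for Drug Q: 359/800 = 0.449.

0.45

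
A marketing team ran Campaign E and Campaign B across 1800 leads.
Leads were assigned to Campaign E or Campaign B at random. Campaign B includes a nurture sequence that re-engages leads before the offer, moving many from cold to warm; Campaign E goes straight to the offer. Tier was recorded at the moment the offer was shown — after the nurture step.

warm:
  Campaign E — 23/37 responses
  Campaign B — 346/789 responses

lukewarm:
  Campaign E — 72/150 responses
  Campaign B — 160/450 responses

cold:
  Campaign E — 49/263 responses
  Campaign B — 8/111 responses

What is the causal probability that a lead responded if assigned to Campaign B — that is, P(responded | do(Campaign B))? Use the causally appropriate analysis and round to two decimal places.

The stratified and pooled comparisons disagree (Campaign E wins within each engagement tier; Campaign B wins overall), so the answer turns on the causal role of engagement tier.
Because the campaign influences engagement tier, engagement tier is a post-treatment mediator, not a confounder. Stratifying on it would bias the estimate; the causal effect is the crude pooled difference.
So P(outcome | do(Campaign B)) is just the pooled rate for Campaign B: 514/1350 = 0.381.

0.38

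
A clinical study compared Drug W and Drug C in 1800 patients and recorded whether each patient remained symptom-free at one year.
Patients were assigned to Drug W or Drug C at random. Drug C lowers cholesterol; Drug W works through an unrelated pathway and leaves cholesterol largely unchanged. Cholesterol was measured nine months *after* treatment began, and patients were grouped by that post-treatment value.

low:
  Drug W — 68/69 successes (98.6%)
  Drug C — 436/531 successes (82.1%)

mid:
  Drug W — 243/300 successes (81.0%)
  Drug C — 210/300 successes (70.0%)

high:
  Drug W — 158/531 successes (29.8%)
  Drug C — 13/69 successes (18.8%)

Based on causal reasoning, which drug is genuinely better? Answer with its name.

Cholesterol is downstream of the drug. One should not condition on a consequence of treatment, so the overall rates are the right comparison.
Pooled: Drug W 52.1% vs Drug C 73.2%; Drug C is higher overall.

Drug C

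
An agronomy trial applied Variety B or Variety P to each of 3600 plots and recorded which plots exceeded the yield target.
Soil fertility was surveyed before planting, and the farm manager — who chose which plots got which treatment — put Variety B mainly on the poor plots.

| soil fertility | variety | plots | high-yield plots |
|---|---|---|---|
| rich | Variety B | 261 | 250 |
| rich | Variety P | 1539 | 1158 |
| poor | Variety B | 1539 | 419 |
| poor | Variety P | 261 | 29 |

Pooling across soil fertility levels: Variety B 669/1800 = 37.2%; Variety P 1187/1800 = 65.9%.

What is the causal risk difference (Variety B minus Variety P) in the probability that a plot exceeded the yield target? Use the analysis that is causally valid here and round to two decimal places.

Soil fertility satisfies the back-door criterion: it is not a descendant of the variety, and it blocks the spurious path from variety to outcome. Adjusting for it (i.e., using the within-soil fertility rates) gives the causal effect.
Adjusting over the population distribution of soil fertility: 0.500·(0.958−0.752) + 0.500·(0.272−0.111) = +0.183.

+0.18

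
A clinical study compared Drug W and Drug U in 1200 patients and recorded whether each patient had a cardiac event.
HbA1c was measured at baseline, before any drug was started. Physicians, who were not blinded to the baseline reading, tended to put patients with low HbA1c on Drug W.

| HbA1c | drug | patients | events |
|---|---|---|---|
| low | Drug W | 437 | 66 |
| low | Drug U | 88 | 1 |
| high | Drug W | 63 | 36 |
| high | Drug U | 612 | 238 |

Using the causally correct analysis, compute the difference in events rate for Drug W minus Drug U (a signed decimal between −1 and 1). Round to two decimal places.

+0.16

Here HbA1c is a common cause — it drives both which drug a case falls under and the outcome. The crude comparison mixes populations; the stratum-specific rates are the causally relevant ones.
Adjusting over the population distribution of HbA1c: 0.438·(0.151−0.011) + 0.562·(0.571−0.389) = +0.164.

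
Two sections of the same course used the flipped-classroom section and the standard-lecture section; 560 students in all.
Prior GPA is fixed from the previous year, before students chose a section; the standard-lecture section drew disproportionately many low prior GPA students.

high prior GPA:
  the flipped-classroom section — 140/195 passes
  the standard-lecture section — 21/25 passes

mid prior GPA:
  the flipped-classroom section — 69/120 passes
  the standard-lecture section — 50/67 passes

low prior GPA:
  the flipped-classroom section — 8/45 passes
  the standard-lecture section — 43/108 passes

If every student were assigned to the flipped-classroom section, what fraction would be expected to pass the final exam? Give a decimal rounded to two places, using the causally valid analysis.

Within every prior GPA band level the standard-lecture section has the higher rate, yet pooled the flipped-classroom section does — Simpson's reversal.
Prior GPA band satisfies the back-door criterion: it is not a descendant of the teaching method, and it blocks the spurious path from teaching method to outcome. Adjusting for it (i.e., using the within-prior GPA band rates) gives the causal effect.
Standardising the flipped-classroom section to the population prior GPA band mix: 0.393·140/195 + 0.334·69/120 + 0.273·8/45 = 0.523.

0.52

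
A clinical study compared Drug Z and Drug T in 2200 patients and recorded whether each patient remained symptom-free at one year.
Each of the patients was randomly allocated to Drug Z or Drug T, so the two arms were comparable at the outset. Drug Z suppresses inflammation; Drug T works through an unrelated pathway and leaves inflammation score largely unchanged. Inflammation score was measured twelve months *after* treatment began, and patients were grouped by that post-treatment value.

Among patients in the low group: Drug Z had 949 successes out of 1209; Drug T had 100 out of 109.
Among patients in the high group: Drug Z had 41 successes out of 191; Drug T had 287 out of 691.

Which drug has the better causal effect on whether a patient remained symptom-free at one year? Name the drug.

The stratified and pooled comparisons disagree (Drug T wins within each inflammation score; Drug Z wins overall), so the answer turns on the causal role of inflammation score.
The distribution of inflammation score is itself part of what the drug does — it is an intermediate outcome. Holding it fixed would remove that part of the effect; the total effect is the pooled difference.
Pooled: Drug Z 70.7% vs Drug T 48.4%; Drug Z is higher overall.

Drug Z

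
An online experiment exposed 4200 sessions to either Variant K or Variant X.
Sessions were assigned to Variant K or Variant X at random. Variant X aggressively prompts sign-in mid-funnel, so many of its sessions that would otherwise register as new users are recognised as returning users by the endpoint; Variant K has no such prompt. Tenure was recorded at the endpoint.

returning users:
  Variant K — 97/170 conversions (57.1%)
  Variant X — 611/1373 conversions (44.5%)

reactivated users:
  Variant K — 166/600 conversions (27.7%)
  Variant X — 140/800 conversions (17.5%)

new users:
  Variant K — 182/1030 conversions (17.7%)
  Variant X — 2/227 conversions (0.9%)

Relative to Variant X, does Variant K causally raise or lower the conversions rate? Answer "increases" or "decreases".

User tenure is downstream of the variant. One should not condition on a consequence of treatment, so the overall rates are the right comparison.
Pooled: Variant K 24.7% vs Variant X 31.4%; Variant X is higher overall.

decreases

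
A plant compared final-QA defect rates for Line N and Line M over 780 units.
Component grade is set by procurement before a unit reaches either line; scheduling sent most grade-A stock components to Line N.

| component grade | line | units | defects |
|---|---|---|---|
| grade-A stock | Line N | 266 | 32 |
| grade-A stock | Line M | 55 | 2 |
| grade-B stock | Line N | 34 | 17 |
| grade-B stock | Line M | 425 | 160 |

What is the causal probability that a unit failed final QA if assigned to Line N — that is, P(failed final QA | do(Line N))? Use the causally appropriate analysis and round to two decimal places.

Within every component grade level Line M has the lower rate, yet pooled Line N does — Simpson's reversal.
Component grade is set before the line has any effect — it is not caused by the line — and it independently drives the outcome. That makes it a confounder, so the causal comparison is within component grade levels.
Standardising Line N to the population component grade mix: 0.412·32/266 + 0.588·17/34 = 0.344.

0.34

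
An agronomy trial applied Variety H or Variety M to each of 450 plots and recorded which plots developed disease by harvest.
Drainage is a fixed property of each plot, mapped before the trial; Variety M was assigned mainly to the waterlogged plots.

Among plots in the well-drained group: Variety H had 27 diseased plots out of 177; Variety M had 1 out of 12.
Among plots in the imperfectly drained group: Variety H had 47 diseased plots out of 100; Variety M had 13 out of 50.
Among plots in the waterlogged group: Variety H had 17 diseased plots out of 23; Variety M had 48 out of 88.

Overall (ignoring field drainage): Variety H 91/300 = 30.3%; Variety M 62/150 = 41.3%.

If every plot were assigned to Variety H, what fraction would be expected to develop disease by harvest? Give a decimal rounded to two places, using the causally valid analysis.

0.40

Within every field drainage level Variety M has the lower rate, yet pooled Variety H does — Simpson's reversal.
Field drainage differs across varietys for reasons unrelated to any effect of the variety itself, and it separately predicts the outcome — a classic confounder. We must compare within field drainage levels.
Standardising Variety H to the population field drainage mix: 0.420·27/177 + 0.333·47/100 + 0.247·17/23 = 0.403.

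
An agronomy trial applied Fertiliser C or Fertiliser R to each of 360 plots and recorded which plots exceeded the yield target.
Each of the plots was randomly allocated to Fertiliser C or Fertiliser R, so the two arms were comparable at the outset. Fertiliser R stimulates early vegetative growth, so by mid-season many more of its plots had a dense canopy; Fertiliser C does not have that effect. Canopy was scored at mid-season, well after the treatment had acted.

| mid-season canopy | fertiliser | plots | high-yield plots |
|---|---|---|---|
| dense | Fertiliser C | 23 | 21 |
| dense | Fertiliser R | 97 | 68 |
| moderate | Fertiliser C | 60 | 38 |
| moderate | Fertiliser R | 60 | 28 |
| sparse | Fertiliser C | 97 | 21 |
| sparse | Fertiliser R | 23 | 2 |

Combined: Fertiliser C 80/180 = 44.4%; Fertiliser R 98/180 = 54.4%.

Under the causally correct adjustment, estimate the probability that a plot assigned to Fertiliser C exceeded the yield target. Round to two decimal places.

0.44

The stratified and pooled comparisons disagree (Fertiliser C wins within each mid-season canopy; Fertiliser R wins overall), so the answer turns on the causal role of mid-season canopy.
Mid-season canopy is recorded after the fertiliser and is itself shifted by it — it sits on the causal path from fertiliser to outcome. Conditioning on a mediator would strip out part of the effect we want; the pooled comparison gives the total causal effect.
So P(outcome | do(Fertiliser C)) is just the pooled rate for Fertiliser C: 80/180 = 0.444.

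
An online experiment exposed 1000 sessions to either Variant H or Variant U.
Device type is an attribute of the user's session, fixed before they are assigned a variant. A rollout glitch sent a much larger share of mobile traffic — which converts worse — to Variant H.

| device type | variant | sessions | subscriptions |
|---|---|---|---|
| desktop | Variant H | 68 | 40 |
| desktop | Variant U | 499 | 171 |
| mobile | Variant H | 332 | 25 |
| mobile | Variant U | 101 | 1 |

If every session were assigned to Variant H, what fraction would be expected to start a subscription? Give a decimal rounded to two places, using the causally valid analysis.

0.37

Variant H is higher inside every device type stratum but Variant U is higher in aggregate. Whether to stratify depends on how device type relates to the variant.
Device type is set before the variant has any effect — it is not caused by the variant — and it independently drives the outcome. That makes it a confounder, so the causal comparison is within device type levels.
Standardising Variant H to the population device type mix: 0.567·40/68 + 0.433·25/332 = 0.366.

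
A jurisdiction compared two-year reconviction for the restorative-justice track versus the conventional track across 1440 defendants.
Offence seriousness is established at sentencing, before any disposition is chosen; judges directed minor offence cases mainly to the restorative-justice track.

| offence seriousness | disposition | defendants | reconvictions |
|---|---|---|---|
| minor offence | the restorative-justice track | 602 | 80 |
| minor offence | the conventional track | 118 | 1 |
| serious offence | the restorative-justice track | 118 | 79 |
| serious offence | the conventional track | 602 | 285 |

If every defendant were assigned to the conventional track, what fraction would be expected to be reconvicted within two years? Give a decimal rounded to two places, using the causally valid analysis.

the conventional track is lower inside every offence seriousness stratum but the restorative-justice track is lower in aggregate. Whether to stratify depends on how offence seriousness relates to the disposition.
Offence seriousness differs across dispositions for reasons unrelated to any effect of the disposition itself, and it separately predicts the outcome — a classic confounder. We must compare within offence seriousness levels.
Standardising the conventional track to the population offence seriousness mix: 0.500·1/118 + 0.500·285/602 = 0.241.

0.24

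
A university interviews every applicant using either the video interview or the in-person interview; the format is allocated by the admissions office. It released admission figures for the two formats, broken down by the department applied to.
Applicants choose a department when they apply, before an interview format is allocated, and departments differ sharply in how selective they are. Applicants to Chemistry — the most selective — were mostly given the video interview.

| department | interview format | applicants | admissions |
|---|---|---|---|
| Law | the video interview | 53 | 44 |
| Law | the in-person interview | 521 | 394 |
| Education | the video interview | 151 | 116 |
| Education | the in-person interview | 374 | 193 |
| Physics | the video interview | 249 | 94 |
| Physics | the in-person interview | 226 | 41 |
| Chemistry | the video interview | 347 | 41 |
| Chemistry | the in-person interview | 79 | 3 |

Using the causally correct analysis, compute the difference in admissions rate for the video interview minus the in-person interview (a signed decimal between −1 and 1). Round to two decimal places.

The department-specific comparison favours the video interview throughout, but the pooled figures favour the in-person interview. The question is whether to condition on department.
Here department is a common cause — it drives both which interview format a case falls under and the outcome. The crude comparison mixes populations; the stratum-specific rates are the causally relevant ones.
Adjusting over the population distribution of department: 0.287·(0.830−0.756) + 0.263·(0.768−0.516) + 0.237·(0.378−0.181) + 0.213·(0.118−0.038) = +0.151.

+0.15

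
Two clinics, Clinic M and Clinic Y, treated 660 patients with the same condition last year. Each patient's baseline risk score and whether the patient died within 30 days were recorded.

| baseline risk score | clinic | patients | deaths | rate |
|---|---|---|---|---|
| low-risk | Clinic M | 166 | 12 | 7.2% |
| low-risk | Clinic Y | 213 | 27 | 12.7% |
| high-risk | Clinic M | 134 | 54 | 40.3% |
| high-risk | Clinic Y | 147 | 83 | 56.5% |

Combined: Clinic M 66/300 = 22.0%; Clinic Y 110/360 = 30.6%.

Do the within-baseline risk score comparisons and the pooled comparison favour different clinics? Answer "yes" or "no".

no

Within each baseline risk score level (low-risk 7.2% vs 12.7%; high-risk 40.3% vs 56.5%), Clinic M has the lower rate every time. Pooled: 22.0% vs 30.6% — Clinic M has the lower rate overall. They agree.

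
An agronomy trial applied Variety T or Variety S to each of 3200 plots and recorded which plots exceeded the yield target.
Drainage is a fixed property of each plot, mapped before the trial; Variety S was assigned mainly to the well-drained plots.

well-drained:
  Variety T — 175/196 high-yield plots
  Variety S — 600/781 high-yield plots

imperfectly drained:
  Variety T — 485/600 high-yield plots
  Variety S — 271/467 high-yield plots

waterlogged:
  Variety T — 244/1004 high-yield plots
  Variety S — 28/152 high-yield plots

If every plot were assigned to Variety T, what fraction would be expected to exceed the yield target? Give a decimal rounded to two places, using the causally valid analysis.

Since field drainage is a pre-existing factor (not a product of the variety) and it affects the outcome on its own, it is a confounder. The stratified rates, not the pooled rate, identify the causal effect.
Standardising Variety T to the population field drainage mix: 0.305·175/196 + 0.333·485/600 + 0.361·244/1004 = 0.630.

0.63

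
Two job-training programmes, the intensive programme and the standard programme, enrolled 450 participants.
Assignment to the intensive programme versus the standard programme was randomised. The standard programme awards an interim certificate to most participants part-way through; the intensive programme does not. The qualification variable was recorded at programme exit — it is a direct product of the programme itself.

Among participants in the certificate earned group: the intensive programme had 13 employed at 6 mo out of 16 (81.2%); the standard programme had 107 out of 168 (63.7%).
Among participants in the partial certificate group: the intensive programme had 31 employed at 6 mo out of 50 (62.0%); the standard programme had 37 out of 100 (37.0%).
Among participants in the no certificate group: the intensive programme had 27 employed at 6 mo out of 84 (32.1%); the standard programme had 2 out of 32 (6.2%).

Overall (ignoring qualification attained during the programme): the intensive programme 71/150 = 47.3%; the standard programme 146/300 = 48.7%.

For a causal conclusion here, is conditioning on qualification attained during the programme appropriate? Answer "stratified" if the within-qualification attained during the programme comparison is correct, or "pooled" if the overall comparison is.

The distribution of qualification attained during the programme is itself part of what the programme does — it is an intermediate outcome. Holding it fixed would remove that part of the effect; the total effect is the pooled difference.
Pooled: the intensive programme 47.3% vs the standard programme 48.7%; the standard programme is higher overall.

pooled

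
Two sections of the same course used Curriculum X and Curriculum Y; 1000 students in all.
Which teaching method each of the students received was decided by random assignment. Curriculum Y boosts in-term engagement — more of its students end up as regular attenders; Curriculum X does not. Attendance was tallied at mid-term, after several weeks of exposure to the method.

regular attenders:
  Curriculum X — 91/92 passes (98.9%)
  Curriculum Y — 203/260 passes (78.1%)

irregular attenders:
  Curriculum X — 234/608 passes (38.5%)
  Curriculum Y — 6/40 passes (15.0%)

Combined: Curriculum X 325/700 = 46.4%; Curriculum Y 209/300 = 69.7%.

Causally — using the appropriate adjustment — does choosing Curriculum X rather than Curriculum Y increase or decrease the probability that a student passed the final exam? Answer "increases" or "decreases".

Because the teaching method influences mid-term attendance, mid-term attendance is a post-treatment mediator, not a confounder. Stratifying on it would bias the estimate; the causal effect is the crude pooled difference.
Pooled: Curriculum X 46.4% vs Curriculum Y 69.7%; Curriculum Y is higher overall.

decreases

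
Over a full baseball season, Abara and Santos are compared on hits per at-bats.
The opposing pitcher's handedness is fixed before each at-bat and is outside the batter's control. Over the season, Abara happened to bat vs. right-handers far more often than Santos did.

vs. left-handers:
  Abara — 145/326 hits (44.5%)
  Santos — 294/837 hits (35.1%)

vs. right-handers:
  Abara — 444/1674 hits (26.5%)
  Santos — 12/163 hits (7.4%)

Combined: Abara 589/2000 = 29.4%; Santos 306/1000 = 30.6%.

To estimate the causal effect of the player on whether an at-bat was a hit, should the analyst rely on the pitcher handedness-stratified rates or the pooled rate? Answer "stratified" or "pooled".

stratified

Abara is higher inside every pitcher handedness stratum but Santos is higher in aggregate. Whether to stratify depends on how pitcher handedness relates to the player.
Pitcher handedness differs across players for reasons unrelated to any effect of the player itself, and it separately predicts the outcome — a classic confounder. We must compare within pitcher handedness levels.
Within each level — vs. left-handers: 44.5% vs 35.1%; vs. right-handers: 26.5% vs 7.4% — Abara is higher every time.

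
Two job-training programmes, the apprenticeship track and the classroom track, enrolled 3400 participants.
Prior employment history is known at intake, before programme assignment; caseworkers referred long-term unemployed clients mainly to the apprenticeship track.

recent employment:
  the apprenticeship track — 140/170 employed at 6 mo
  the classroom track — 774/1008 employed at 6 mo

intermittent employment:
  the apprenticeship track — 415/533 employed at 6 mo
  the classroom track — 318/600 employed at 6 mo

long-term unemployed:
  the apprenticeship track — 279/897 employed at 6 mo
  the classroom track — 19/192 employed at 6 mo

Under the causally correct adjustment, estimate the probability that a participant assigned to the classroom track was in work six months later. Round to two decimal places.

Prior employment history is set before the programme has any effect — it is not caused by the programme — and it independently drives the outcome. That makes it a confounder, so the causal comparison is within prior employment history levels.
Standardising the classroom track to the population prior employment history mix: 0.346·774/1008 + 0.333·318/600 + 0.320·19/192 = 0.474.

0.47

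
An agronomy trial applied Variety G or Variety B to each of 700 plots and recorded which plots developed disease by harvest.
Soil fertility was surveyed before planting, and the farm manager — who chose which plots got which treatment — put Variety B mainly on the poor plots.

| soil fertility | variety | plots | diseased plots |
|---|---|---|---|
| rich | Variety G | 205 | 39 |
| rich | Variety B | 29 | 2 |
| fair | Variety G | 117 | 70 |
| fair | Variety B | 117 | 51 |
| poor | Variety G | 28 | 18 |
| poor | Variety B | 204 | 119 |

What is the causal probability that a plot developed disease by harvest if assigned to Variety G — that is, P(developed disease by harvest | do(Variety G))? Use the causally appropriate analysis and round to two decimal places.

0.48

The stratified and pooled comparisons disagree (Variety B wins within each soil fertility; Variety G wins overall), so the answer turns on the causal role of soil fertility.
Soil fertility satisfies the back-door criterion: it is not a descendant of the variety, and it blocks the spurious path from variety to outcome. Adjusting for it (i.e., using the within-soil fertility rates) gives the causal effect.
Standardising Variety G to the population soil fertility mix: 0.334·39/205 + 0.334·70/117 + 0.331·18/28 = 0.477.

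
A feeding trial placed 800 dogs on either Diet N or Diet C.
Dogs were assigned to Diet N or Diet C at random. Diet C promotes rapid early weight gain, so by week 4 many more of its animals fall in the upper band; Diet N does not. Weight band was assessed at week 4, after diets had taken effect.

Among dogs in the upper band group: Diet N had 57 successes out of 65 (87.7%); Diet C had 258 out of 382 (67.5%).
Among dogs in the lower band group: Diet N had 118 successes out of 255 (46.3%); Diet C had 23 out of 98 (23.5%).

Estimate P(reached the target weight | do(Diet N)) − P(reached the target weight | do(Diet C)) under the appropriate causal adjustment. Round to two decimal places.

The stratified and pooled comparisons disagree (Diet N wins within each week-4 weight band; Diet C wins overall), so the answer turns on the causal role of week-4 weight band.
Stratifying would compare diets among dogs the diets themselves sorted into week-4 weight band groups — a form of selection on an intermediate. The unconditioned pooled rates give the total causal effect.
The causal difference is the pooled difference: 0.547 − 0.585 = -0.039.

-0.04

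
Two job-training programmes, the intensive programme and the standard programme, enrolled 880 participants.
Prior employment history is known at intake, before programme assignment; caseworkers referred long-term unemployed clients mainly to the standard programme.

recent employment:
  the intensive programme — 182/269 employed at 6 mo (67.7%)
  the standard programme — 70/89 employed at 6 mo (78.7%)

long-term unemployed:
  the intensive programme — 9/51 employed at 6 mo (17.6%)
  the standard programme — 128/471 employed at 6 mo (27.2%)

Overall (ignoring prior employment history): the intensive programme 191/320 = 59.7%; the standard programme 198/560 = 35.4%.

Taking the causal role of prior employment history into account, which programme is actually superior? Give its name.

the standard programme

Nothing the programme does changes prior employment history; the imbalance is an allocation artefact. With prior employment history also predicting the outcome, the pooled figure is confounded, and the within-stratum comparison is the causal one.
Within each level — recent employment: 67.7% vs 78.7%; long-term unemployed: 17.6% vs 27.2% — the standard programme is higher every time.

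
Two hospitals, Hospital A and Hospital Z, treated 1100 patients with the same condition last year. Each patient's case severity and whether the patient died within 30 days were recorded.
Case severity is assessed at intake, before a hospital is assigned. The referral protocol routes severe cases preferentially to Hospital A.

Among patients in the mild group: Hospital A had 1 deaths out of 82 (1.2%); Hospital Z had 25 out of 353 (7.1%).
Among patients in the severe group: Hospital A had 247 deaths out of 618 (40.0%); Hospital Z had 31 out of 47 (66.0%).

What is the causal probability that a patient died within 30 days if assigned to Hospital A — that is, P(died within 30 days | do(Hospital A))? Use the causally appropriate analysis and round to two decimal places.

The case severity-specific comparison favours Hospital A throughout, but the pooled figures favour Hospital Z. The question is whether to condition on case severity.
Since case severity is a pre-existing factor (not a product of the hospital) and it affects the outcome on its own, it is a confounder. The stratified rates, not the pooled rate, identify the causal effect.
Standardising Hospital A to the population case severity mix: 0.395·1/82 + 0.605·247/618 = 0.246.

0.25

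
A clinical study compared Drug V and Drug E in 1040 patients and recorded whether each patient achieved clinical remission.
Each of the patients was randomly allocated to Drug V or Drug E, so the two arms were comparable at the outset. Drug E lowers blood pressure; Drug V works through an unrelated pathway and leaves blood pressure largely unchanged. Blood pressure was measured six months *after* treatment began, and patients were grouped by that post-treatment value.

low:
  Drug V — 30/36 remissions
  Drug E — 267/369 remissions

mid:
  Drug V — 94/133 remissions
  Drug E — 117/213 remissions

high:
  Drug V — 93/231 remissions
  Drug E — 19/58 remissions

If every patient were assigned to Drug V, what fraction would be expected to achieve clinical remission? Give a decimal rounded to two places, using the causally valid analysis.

The stratified and pooled comparisons disagree (Drug V wins within each blood pressure; Drug E wins overall), so the answer turns on the causal role of blood pressure.
Stratifying would compare drugs among patients the drugs themselves sorted into blood pressure groups — a form of selection on an intermediate. The unconditioned pooled rates give the total causal effect.
So P(outcome | do(Drug V)) is just the pooled rate for Drug V: 217/400 = 0.542.

0.54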